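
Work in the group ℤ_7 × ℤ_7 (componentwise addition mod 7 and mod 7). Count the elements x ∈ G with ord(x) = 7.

48

An element (a,b) has order lcm(ord(a), ord(b)); count pairs with lcm equal to 7.
Enumerating gives 48 such elements.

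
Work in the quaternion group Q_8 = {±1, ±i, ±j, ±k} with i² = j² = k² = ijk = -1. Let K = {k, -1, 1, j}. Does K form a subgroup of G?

No

j ∈ K but its inverse -j ∉ K, so K is not a subgroup.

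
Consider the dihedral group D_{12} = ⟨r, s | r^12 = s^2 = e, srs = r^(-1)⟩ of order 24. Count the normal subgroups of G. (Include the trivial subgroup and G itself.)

9

G has 34 subgroups. Checking conjugation-invariance by order — order 1: 1/1 normal; order 2: 1/13 normal; order 3: 1/1 normal; order 4: 1/7 normal; order 6: 1/5 normal; order 8: 0/3 normal; order 12: 3/3 normal; order 24: 1/1 normal.
Total normal subgroups: 9.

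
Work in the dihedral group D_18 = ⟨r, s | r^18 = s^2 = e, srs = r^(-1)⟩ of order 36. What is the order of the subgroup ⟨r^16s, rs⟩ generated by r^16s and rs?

12

|⟨r^16s⟩| = 2 and |⟨rs⟩| = 2, so |H| is a multiple of lcm(2, 2) = 2 and divides |G| = 36.
Closing under the operation: H = {e, r^3, r^6, r^9, r^12, r^15, rs, r^4s, r^7s, r^10s, r^13s, r^16s}, so |H| = 12.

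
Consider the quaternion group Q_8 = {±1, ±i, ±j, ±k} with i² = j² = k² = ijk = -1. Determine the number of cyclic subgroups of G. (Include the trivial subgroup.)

A cyclic subgroup of order d is generated by each of its φ(d) elements of order d, so the cyclic subgroups of order d number (#elements of order d)/φ(d).
Cyclic subgroups by order — order 1: 1; order 2: 1; order 4: 3.
Total: 5.

5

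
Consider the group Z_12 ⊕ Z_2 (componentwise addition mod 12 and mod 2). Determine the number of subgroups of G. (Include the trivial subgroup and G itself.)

16

|G| = 24, so by Lagrange every subgroup order divides 24. Divisors: 1, 2, 3, 4, 6, 8, 12, 24.
Subgroups by order — order 1: 1; order 2: 3; order 3: 1; order 4: 3; order 6: 3; order 8: 1; order 12: 3; order 24: 1.
Total: 1 + 3 + 1 + 3 + 3 + 1 + 3 + 1 = 16.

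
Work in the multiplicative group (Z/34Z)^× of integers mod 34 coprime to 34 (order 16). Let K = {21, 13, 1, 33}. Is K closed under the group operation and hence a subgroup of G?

|K| = 4 divides |G| = 16, consistent with Lagrange.
K contains the identity, every element's inverse is in K, and K is closed under ·: it is a subgroup.
In fact K = ⟨21⟩.

Yes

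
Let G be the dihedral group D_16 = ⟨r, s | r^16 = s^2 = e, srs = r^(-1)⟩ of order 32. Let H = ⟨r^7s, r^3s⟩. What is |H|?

|⟨r^7s⟩| = 2 and |⟨r^3s⟩| = 2, so |H| is a multiple of lcm(2, 2) = 2 and divides |G| = 32.
Closing under the operation: H = {e, r^4, r^8, r^12, r^3s, r^7s, r^11s, r^15s}, so |H| = 8.

8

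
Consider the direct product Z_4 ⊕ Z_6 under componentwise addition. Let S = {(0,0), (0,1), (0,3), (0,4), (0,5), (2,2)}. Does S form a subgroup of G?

No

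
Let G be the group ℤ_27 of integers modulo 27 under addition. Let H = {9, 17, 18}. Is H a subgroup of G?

No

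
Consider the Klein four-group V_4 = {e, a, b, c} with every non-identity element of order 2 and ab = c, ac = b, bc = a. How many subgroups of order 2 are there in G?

|G| = 4 and 2 | 4, so subgroups of order 2 are possible by Lagrange.
The subgroups of order 2 are: {e, a}; {e, b}; {e, c}.
So G has 3 subgroups of order 2.

3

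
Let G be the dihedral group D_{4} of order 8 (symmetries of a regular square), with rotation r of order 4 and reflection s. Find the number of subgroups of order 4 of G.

|G| = 8 and 4 | 8, so subgroups of order 4 are possible by Lagrange.
The subgroups of order 4 are: {e, r, r^2, r^3}; {e, r^2, s, r^2s}; {e, r^2, rs, r^3s}.
So G has 3 subgroups of order 4.

3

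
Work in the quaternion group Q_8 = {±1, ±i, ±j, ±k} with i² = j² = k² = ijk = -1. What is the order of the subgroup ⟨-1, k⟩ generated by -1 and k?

|⟨-1⟩| = 2 and |⟨k⟩| = 4, so |H| is a multiple of lcm(2, 4) = 4 and divides |G| = 8.
Closing under the operation: H = {1, -1, k, -k}, so |H| = 4.

4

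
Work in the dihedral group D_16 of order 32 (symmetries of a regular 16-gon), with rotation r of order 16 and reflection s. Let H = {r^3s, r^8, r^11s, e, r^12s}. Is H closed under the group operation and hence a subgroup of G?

|H| = 5 does not divide |G| = 32, so by Lagrange H is not a subgroup.

No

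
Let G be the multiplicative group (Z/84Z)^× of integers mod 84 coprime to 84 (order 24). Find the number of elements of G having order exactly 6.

14

Enumerating element orders in G gives 14 elements of order 6.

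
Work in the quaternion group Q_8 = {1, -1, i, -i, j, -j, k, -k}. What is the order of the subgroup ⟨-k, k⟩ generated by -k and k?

|⟨-k⟩| = 4 and |⟨k⟩| = 4, so |H| is a multiple of lcm(4, 4) = 4 and divides |G| = 8.
Closing under the operation: H = {1, -1, k, -k}, so |H| = 4.

4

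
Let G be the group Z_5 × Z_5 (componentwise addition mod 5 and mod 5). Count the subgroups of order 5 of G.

|G| = 25 and 5 | 25, so subgroups of order 5 are possible by Lagrange.
The subgroups of order 5 are: {(0,0), (0,1), (0,2), (0,3), (0,4)}; {(0,0), (1,0), (2,0), (3,0), (4,0)}; {(0,0), (1,1), (2,2), (3,3), (4,4)}; {(0,0), (1,2), (2,4), (3,1), (4,3)}; … (6 in all).
So G has 6 subgroups of order 5.

6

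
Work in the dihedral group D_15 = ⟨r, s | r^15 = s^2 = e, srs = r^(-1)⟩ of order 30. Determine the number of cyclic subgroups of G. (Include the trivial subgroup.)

Group the elements of G by the cyclic subgroup they generate; each cyclic subgroup of order d accounts for φ(d) elements.
Cyclic subgroups by order — order 1: 1; order 2: 15; order 3: 1; order 5: 1; order 15: 1.
Total: 19.

19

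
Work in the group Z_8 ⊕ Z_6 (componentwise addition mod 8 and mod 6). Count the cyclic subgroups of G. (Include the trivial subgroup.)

16

Each element a generates a cyclic subgroup ⟨a⟩; distinct elements may generate the same one (a cyclic group of order d has φ(d) generators).
Cyclic subgroups by order — order 1: 1; order 2: 3; order 3: 1; order 4: 2; order 6: 3; order 8: 2; order 12: 2; order 24: 2.
Total: 16.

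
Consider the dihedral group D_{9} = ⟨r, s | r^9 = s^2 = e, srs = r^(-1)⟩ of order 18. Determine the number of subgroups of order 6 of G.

3

|G| = 18 and 6 | 18, so subgroups of order 6 are possible by Lagrange.
The subgroups of order 6 are: {e, r^3, r^6, r^2s, r^5s, r^8s}; {e, r^3, r^6, s, r^3s, r^6s}; {e, r^3, r^6, rs, r^4s, r^7s}.
So G has 3 subgroups of order 6.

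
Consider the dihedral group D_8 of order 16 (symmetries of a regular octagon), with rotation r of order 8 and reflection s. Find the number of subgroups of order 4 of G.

|G| = 16 and 4 | 16, so subgroups of order 4 are possible by Lagrange.
The subgroups of order 4 are: {e, r^2, r^4, r^6}; {e, r^4, r^2s, r^6s}; {e, r^4, r^3s, r^7s}; {e, r^4, s, r^4s}; … (5 in all).
So G has 5 subgroups of order 4.

5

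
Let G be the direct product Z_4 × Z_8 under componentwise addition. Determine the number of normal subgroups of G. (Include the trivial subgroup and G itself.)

22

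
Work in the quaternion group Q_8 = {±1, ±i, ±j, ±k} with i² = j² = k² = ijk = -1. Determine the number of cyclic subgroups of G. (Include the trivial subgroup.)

A cyclic subgroup of order d is generated by each of its φ(d) elements of order d, so the cyclic subgroups of order d number (#elements of order d)/φ(d).
Cyclic subgroups by order — order 1: 1; order 2: 1; order 4: 3.
Total: 5.

5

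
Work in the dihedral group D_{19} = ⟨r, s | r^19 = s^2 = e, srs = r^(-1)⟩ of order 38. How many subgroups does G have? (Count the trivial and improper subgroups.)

|G| = 38, so by Lagrange every subgroup order divides 38. Divisors: 1, 2, 19, 38.
Subgroups by order — order 1: 1; order 2: 19; order 19: 1; order 38: 1.
Total: 1 + 19 + 1 + 1 = 22.

22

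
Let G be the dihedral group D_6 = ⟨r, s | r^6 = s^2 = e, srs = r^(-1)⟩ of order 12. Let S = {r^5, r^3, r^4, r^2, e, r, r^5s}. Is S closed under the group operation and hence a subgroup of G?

No

|S| = 7 does not divide |G| = 12, so by Lagrange S is not a subgroup.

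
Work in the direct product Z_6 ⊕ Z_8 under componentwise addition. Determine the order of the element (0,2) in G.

4

The order of (0,2) in Z_6 × Z_8 is lcm(ord(0) in Z_6, ord(2) in Z_8).
ord(0) = 1 and ord(2) = 4, so |⟨(0,2)⟩| = lcm(1, 4) = 4.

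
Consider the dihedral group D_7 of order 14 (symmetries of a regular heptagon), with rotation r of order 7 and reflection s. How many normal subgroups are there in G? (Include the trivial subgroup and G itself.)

G has 10 subgroups. Checking conjugation-invariance by order — order 1: 1/1 normal; order 2: 0/7 normal; order 7: 1/1 normal; order 14: 1/1 normal.
Total normal subgroups: 3.

3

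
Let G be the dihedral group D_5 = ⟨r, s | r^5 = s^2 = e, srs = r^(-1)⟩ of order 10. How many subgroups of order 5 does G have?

1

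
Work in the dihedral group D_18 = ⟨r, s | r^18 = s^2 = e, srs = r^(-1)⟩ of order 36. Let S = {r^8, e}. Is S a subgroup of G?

No

r^8 ∈ S but its inverse r^10 ∉ S, so S is not a subgroup.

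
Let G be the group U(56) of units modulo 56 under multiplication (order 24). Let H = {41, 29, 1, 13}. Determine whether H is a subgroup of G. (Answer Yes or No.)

|H| = 4 divides |G| = 24, consistent with Lagrange.
H contains the identity, every element's inverse is in H, and H is closed under ·: it is a subgroup.

Yes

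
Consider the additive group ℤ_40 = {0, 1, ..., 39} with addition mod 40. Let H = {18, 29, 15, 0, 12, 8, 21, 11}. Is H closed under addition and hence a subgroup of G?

18 ∈ H but its inverse 22 ∉ H, so H is not a subgroup.

No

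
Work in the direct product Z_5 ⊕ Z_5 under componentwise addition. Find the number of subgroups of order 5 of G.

6

|G| = 25 and 5 | 25, so subgroups of order 5 are possible by Lagrange.
The subgroups of order 5 are: {(0,0), (0,1), (0,2), (0,3), (0,4)}; {(0,0), (1,0), (2,0), (3,0), (4,0)}; {(0,0), (1,1), (2,2), (3,3), (4,4)}; {(0,0), (1,2), (2,4), (3,1), (4,3)}; … (6 in all).
So G has 6 subgroups of order 5.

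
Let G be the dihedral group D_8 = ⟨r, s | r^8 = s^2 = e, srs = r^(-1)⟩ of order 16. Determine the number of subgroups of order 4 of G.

5

|G| = 16 and 4 | 16, so subgroups of order 4 are possible by Lagrange.
The subgroups of order 4 are: {e, r^2, r^4, r^6}; {e, r^4, r^2s, r^6s}; {e, r^4, r^3s, r^7s}; {e, r^4, s, r^4s}; … (5 in all).
So G has 5 subgroups of order 4.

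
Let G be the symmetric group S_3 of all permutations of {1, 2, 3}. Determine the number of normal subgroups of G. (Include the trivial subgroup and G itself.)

3

G has 6 subgroups. Checking conjugation-invariance by order — order 1: 1/1 normal; order 2: 0/3 normal; order 3: 1/1 normal; order 6: 1/1 normal.
Total normal subgroups: 3.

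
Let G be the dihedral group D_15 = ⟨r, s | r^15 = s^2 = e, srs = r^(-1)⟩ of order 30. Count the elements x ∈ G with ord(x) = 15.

The elements of order 15 are: r, r^2, r^4, r^7, r^8, r^11, r^13, r^14.
That's 8.

8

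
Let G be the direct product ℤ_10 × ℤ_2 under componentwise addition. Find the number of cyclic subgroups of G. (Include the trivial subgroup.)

8

A cyclic subgroup of order d is generated by each of its φ(d) elements of order d, so the cyclic subgroups of order d number (#elements of order d)/φ(d).
Cyclic subgroups by order — order 1: 1; order 2: 3; order 5: 1; order 10: 3.
Total: 8.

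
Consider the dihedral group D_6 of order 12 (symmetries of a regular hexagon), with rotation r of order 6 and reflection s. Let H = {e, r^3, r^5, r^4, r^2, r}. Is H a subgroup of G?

Yes

|H| = 6 divides |G| = 12, consistent with Lagrange.
H contains the identity, every element's inverse is in H, and H is closed under ·: it is a subgroup.
In fact H = ⟨r^5⟩.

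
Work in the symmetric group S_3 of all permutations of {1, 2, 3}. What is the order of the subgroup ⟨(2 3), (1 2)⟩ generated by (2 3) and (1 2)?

|⟨(2 3)⟩| = 2 and |⟨(1 2)⟩| = 2, so |H| is a multiple of lcm(2, 2) = 2 and divides |G| = 6.
Closing {(2 3), (1 2)} under the group operation gives all of G, so |H| = 6.

6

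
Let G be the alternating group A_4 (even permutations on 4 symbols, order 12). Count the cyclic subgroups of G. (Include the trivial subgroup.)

8

A cyclic subgroup of order d is generated by each of its φ(d) elements of order d, so the cyclic subgroups of order d number (#elements of order d)/φ(d).
Cyclic subgroups by order — order 1: 1; order 2: 3; order 3: 4.
Total: 8.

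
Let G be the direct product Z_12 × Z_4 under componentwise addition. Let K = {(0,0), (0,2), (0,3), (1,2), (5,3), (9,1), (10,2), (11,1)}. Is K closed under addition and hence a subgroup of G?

No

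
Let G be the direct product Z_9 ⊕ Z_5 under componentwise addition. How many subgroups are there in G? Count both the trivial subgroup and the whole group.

6

|G| = 45, so by Lagrange every subgroup order divides 45. Divisors: 1, 3, 5, 9, 15, 45.
Subgroups by order — order 1: 1; order 3: 1; order 5: 1; order 9: 1; order 15: 1; order 45: 1.
Total: 1 + 1 + 1 + 1 + 1 + 1 = 6.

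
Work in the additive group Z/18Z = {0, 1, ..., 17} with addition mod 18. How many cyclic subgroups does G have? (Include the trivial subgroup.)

A cyclic subgroup of order d is generated by each of its φ(d) elements of order d, so the cyclic subgroups of order d number (#elements of order d)/φ(d).
Cyclic subgroups by order — order 1: 1; order 2: 1; order 3: 1; order 6: 1; order 9: 1; order 18: 1.
Total: 6.

6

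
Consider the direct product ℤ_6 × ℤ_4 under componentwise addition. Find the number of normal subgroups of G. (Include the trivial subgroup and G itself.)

16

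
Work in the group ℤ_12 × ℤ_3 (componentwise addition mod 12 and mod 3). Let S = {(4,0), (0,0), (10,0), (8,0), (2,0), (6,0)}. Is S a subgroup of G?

Yes

|S| = 6 divides |G| = 36, consistent with Lagrange.
S contains the identity, every element's inverse is in S, and S is closed under +: it is a subgroup.
In fact S = ⟨(10,0)⟩.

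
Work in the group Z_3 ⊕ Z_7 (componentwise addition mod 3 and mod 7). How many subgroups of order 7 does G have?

1

|G| = 21 and 7 | 21, so subgroups of order 7 are possible by Lagrange.
The subgroups of order 7 are: {(0,0), (0,1), (0,2), (0,3), (0,4), (0,5), (0,6)}.
So G has 1 subgroup of order 7.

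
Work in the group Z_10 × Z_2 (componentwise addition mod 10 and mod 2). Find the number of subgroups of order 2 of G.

|G| = 20 and 2 | 20, so subgroups of order 2 are possible by Lagrange.
The subgroups of order 2 are: {(0,0), (0,1)}; {(0,0), (5,0)}; {(0,0), (5,1)}.
So G has 3 subgroups of order 2.

3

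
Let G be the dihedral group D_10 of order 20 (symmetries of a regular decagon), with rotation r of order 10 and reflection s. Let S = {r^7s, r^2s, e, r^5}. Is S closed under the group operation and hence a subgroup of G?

|S| = 4 divides |G| = 20, consistent with Lagrange.
S contains the identity, every element's inverse is in S, and S is closed under ·: it is a subgroup.

Yes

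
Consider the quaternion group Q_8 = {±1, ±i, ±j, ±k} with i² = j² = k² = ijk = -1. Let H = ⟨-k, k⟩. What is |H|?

|⟨-k⟩| = 4 and |⟨k⟩| = 4, so |H| is a multiple of lcm(4, 4) = 4 and divides |G| = 8.
Closing under the operation: H = {1, -1, k, -k}, so |H| = 4.

4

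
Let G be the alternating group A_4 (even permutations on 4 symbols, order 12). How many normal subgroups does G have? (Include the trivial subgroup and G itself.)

G has 10 subgroups. Checking conjugation-invariance by order — order 1: 1/1 normal; order 2: 0/3 normal; order 3: 0/4 normal; order 4: 1/1 normal; order 12: 1/1 normal.
Total normal subgroups: 3.

3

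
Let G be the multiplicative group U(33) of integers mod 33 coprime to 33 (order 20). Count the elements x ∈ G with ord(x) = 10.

Enumerating element orders in G gives 12 elements of order 10.

12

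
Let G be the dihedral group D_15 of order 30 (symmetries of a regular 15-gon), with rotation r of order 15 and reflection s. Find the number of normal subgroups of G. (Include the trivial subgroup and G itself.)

5

G has 28 subgroups. Checking conjugation-invariance by order — order 1: 1/1 normal; order 2: 0/15 normal; order 3: 1/1 normal; order 5: 1/1 normal; order 6: 0/5 normal; order 10: 0/3 normal; order 15: 1/1 normal; order 30: 1/1 normal.
Total normal subgroups: 5.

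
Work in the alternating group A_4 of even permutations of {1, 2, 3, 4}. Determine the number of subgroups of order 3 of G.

|G| = 12 and 3 | 12, so subgroups of order 3 are possible by Lagrange.
The subgroups of order 3 are: {e, (1 2 3), (1 3 2)}; {e, (1 2 4), (1 4 2)}; {e, (1 3 4), (1 4 3)}; {e, (2 3 4), (2 4 3)}.
So G has 4 subgroups of order 3.

4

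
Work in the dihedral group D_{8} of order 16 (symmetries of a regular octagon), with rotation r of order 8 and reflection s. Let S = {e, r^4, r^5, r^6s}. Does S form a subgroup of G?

r^5 ∈ S but its inverse r^3 ∉ S, so S is not a subgroup.

No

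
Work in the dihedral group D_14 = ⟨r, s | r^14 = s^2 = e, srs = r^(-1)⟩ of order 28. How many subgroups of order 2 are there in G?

15

|G| = 28 and 2 | 28, so subgroups of order 2 are possible by Lagrange.
The subgroups of order 2 are: {e, r^10s}; {e, r^11s}; {e, r^12s}; {e, r^13s}; … (15 in all).
So G has 15 subgroups of order 2.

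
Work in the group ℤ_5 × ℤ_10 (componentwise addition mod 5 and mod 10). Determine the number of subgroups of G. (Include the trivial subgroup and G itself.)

|G| = 50, so by Lagrange every subgroup order divides 50. Divisors: 1, 2, 5, 10, 25, 50.
Subgroups by order — order 1: 1; order 2: 1; order 5: 6; order 10: 6; order 25: 1; order 50: 1.
Total: 1 + 1 + 6 + 6 + 1 + 1 = 16.

16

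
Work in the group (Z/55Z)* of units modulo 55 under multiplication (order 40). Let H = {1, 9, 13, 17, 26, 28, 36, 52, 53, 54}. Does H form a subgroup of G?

9 ∈ H but its inverse 49 ∉ H, so H is not a subgroup.

No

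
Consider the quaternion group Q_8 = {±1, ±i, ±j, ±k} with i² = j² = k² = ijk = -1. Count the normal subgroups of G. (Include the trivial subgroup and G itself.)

G has 6 subgroups. Checking conjugation-invariance by order — order 1: 1/1 normal; order 2: 1/1 normal; order 4: 3/3 normal; order 8: 1/1 normal.
Total normal subgroups: 6.

6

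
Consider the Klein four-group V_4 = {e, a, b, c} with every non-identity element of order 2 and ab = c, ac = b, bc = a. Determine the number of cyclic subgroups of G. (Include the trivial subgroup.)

4

Each element a generates a cyclic subgroup ⟨a⟩; distinct elements may generate the same one (a cyclic group of order d has φ(d) generators).
Cyclic subgroups by order — order 1: 1; order 2: 3.
Total: 4.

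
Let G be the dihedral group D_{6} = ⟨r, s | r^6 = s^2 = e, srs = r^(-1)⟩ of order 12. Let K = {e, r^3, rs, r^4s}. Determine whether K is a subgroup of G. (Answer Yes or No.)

Yes

|K| = 4 divides |G| = 12, consistent with Lagrange.
K contains the identity, every element's inverse is in K, and K is closed under ·: it is a subgroup.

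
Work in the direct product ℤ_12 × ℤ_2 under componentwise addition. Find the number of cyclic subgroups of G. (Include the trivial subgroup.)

12

A cyclic subgroup of order d is generated by each of its φ(d) elements of order d, so the cyclic subgroups of order d number (#elements of order d)/φ(d).
Cyclic subgroups by order — order 1: 1; order 2: 3; order 3: 1; order 4: 2; order 6: 3; order 12: 2.
Total: 12.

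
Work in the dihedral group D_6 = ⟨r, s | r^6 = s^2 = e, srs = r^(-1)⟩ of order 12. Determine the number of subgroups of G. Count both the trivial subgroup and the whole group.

16

|G| = 12, so by Lagrange every subgroup order divides 12. Divisors: 1, 2, 3, 4, 6, 12.
Subgroups by order — order 1: 1; order 2: 7; order 3: 1; order 4: 3; order 6: 3; order 12: 1.
Total: 1 + 7 + 1 + 3 + 3 + 1 = 16.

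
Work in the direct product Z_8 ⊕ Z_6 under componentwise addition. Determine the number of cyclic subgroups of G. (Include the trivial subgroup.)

16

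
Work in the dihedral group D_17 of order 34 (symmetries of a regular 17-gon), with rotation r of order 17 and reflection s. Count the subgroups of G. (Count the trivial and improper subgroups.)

20

|G| = 34, so by Lagrange every subgroup order divides 34. Divisors: 1, 2, 17, 34.
Subgroups by order — order 1: 1; order 2: 17; order 17: 1; order 34: 1.
Total: 1 + 17 + 1 + 1 = 20.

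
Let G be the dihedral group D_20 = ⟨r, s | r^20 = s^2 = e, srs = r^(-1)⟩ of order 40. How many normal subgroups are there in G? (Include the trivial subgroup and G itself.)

9

G has 48 subgroups. Checking conjugation-invariance by order — order 1: 1/1 normal; order 2: 1/21 normal; order 4: 1/11 normal; order 5: 1/1 normal; order 8: 0/5 normal; order 10: 1/5 normal; order 20: 3/3 normal; order 40: 1/1 normal.
Total normal subgroups: 9.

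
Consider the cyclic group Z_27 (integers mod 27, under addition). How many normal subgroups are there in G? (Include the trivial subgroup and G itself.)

4

G is abelian, so every subgroup is normal.
G has 4 subgroups in total, hence 4 normal subgroups.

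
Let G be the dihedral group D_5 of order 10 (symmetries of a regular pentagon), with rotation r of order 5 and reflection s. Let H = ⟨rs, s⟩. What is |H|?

10

|⟨rs⟩| = 2 and |⟨s⟩| = 2, so |H| is a multiple of lcm(2, 2) = 2 and divides |G| = 10.
Closing {rs, s} under the group operation gives all of G, so |H| = 10.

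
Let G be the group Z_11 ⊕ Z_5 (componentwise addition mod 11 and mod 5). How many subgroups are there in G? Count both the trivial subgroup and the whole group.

|G| = 55, so by Lagrange every subgroup order divides 55. Divisors: 1, 5, 11, 55.
Subgroups by order — order 1: 1; order 5: 1; order 11: 1; order 55: 1.
Total: 1 + 1 + 1 + 1 = 4.

4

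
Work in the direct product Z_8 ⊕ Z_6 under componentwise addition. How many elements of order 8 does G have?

An element (a,b) has order lcm(ord(a), ord(b)); count pairs with lcm equal to 8.
Enumerating gives 8 such elements.

8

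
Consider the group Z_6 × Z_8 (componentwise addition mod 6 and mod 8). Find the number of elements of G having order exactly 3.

An element (a,b) has order lcm(ord(a), ord(b)); count pairs with lcm equal to 3.
Enumerating gives 2 such elements.

2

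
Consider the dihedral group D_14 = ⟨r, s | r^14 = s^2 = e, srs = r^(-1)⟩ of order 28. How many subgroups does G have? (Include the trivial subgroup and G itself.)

28

|G| = 28, so by Lagrange every subgroup order divides 28. Divisors: 1, 2, 4, 7, 14, 28.
Subgroups by order — order 1: 1; order 2: 15; order 4: 7; order 7: 1; order 14: 3; order 28: 1.
Total: 1 + 15 + 7 + 1 + 3 + 1 = 28.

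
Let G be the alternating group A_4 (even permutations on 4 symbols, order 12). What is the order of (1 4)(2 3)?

2

Computing powers of (1 4)(2 3): the smallest k with ((1 4)(2 3))^k = e is k = 2.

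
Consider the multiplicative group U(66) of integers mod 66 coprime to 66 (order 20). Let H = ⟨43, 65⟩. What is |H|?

4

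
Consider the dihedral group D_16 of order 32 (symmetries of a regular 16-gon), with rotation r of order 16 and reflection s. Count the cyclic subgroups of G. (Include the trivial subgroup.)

A cyclic subgroup of order d is generated by each of its φ(d) elements of order d, so the cyclic subgroups of order d number (#elements of order d)/φ(d).
Cyclic subgroups by order — order 1: 1; order 2: 17; order 4: 1; order 8: 1; order 16: 1.
Total: 21.

21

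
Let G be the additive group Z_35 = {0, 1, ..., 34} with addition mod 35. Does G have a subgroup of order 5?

Yes

5 | 35. A subgroup of order 5 is {0, 7, 14, 21, 28}.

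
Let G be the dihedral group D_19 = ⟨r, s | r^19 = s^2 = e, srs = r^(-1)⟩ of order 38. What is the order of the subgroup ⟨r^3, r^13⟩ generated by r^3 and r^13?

|⟨r^3⟩| = 19 and |⟨r^13⟩| = 19, so |H| is a multiple of lcm(19, 19) = 19 and divides |G| = 38.
Closing under the operation: H = {e, r, r^2, r^3, r^4, r^5, r^6, r^7, r^8, r^9, r^10, r^11, r^12, r^13, r^14, r^15, r^16, r^17, r^18}, so |H| = 19.

19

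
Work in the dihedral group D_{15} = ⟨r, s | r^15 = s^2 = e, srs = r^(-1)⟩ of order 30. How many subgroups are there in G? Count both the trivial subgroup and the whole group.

|G| = 30, so by Lagrange every subgroup order divides 30. Divisors: 1, 2, 3, 5, 6, 10, 15, 30.
Subgroups by order — order 1: 1; order 2: 15; order 3: 1; order 5: 1; order 6: 5; order 10: 3; order 15: 1; order 30: 1.
Total: 1 + 15 + 1 + 1 + 5 + 3 + 1 + 1 = 28.

28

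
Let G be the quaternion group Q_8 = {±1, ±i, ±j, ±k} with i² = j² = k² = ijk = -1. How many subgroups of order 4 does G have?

3

|G| = 8 and 4 | 8, so subgroups of order 4 are possible by Lagrange.
The subgroups of order 4 are: {1, -1, i, -i}; {1, -1, j, -j}; {1, -1, k, -k}.
So G has 3 subgroups of order 4.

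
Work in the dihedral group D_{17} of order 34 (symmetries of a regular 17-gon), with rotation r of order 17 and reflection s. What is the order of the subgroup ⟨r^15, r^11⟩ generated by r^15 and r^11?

17

|⟨r^15⟩| = 17 and |⟨r^11⟩| = 17, so |H| is a multiple of lcm(17, 17) = 17 and divides |G| = 34.
Closing under the operation: H = {e, r, r^2, r^3, r^4, r^5, r^6, r^7, r^8, r^9, r^10, r^11, r^12, r^13, r^14, r^15, r^16}, so |H| = 17.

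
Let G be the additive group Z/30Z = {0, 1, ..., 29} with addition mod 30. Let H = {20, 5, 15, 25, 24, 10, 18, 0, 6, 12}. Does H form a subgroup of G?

No

Closure fails: 5 + 6 = 11 ∉ H. So H is not a subgroup.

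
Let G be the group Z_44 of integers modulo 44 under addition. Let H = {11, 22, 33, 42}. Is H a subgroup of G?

The identity 0 ∉ H, so H is not a subgroup.

No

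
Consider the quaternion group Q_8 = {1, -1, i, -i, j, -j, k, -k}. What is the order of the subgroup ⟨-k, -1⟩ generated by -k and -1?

|⟨-k⟩| = 4 and |⟨-1⟩| = 2, so |H| is a multiple of lcm(4, 2) = 4 and divides |G| = 8.
Closing under the operation: H = {1, -1, k, -k}, so |H| = 4.

4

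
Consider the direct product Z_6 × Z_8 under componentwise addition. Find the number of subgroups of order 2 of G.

3

|G| = 48 and 2 | 48, so subgroups of order 2 are possible by Lagrange.
The subgroups of order 2 are: {(0,0), (0,4)}; {(0,0), (3,0)}; {(0,0), (3,4)}.
So G has 3 subgroups of order 2.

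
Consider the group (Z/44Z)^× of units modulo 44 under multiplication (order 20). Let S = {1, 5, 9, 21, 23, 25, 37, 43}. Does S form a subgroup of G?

No

|S| = 8 does not divide |G| = 20, so by Lagrange S is not a subgroup.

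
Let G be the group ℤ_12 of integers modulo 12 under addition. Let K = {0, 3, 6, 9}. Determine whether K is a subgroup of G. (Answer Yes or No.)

Yes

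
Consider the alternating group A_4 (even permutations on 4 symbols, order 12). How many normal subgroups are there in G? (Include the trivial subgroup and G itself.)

G has 10 subgroups. Checking conjugation-invariance by order — order 1: 1/1 normal; order 2: 0/3 normal; order 3: 0/4 normal; order 4: 1/1 normal; order 12: 1/1 normal.
Total normal subgroups: 3.

3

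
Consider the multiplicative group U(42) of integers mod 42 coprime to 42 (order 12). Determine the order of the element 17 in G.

Compute successive powers of 17 mod 42: 17, 37, 41, 25, 5, 1; 17^6 ≡ 1 (mod 42).
So |⟨17⟩| = 6.

6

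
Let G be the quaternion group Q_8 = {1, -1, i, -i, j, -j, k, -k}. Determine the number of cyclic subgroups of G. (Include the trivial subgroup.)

5

A cyclic subgroup of order d is generated by each of its φ(d) elements of order d, so the cyclic subgroups of order d number (#elements of order d)/φ(d).
Cyclic subgroups by order — order 1: 1; order 2: 1; order 4: 3.
Total: 5.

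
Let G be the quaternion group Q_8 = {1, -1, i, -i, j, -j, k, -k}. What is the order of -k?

Computing powers of -k: the smallest k with (-k)^k = e is k = 4.

4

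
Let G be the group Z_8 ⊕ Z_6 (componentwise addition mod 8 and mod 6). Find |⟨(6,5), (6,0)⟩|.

|⟨(6,5)⟩| = 12 and |⟨(6,0)⟩| = 4, so |H| is a multiple of lcm(12, 4) = 12 and divides |G| = 48.
Closing under the operation: H = {(0,0), (0,1), (0,2), (0,3), (0,4), (0,5), (2,0), (2,1), (2,2), (2,3), (2,4), (2,5), (4,0), (4,1), (4,2), (4,3), (4,4), (4,5), (6,0), (6,1), (6,2), (6,3), (6,4), (6,5)}, so |H| = 24.

24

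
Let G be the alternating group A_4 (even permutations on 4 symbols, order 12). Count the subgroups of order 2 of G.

3

|G| = 12 and 2 | 12, so subgroups of order 2 are possible by Lagrange.
The subgroups of order 2 are: {e, (1 2)(3 4)}; {e, (1 3)(2 4)}; {e, (1 4)(2 3)}.
So G has 3 subgroups of order 2.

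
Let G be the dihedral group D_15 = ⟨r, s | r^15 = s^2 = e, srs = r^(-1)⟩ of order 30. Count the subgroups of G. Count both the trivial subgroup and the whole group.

|G| = 30, so by Lagrange every subgroup order divides 30. Divisors: 1, 2, 3, 5, 6, 10, 15, 30.
Subgroups by order — order 1: 1; order 2: 15; order 3: 1; order 5: 1; order 6: 5; order 10: 3; order 15: 1; order 30: 1.
Total: 1 + 15 + 1 + 1 + 5 + 3 + 1 + 1 = 28.

28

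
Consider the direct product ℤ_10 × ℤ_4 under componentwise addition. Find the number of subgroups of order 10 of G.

3

|G| = 40 and 10 | 40, so subgroups of order 10 are possible by Lagrange.
The subgroups of order 10 are: {(0,0), (0,2), (2,0), (2,2), (4,0), (4,2), (6,0), (6,2), (8,0), (8,2)}; {(0,0), (1,0), (2,0), (3,0), (4,0), (5,0), (6,0), (7,0), (8,0), (9,0)}; {(0,0), (1,2), (2,0), (3,2), (4,0), (5,2), (6,0), (7,2), (8,0), (9,2)}.
So G has 3 subgroups of order 10.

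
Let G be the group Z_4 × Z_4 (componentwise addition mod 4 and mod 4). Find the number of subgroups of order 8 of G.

3

|G| = 16 and 8 | 16, so subgroups of order 8 are possible by Lagrange.
The subgroups of order 8 are: {(0,0), (0,1), (0,2), (0,3), (2,0), (2,1), (2,2), (2,3)}; {(0,0), (0,2), (1,0), (1,2), (2,0), (2,2), (3,0), (3,2)}; {(0,0), (0,2), (1,1), (1,3), (2,0), (2,2), (3,1), (3,3)}.
So G has 3 subgroups of order 8.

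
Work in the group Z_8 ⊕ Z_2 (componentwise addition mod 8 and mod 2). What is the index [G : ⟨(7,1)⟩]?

2

|⟨(7,1)⟩| = 8 and |G| = 16.
By Lagrange, [G : H] = |G|/|H| = 16/8 = 2.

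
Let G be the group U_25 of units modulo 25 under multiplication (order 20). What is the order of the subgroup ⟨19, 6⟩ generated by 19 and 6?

|⟨19⟩| = 10 and |⟨6⟩| = 5, so |H| is a multiple of lcm(10, 5) = 10 and divides |G| = 20.
Closing under the operation: H = {1, 4, 6, 9, 11, 14, 16, 19, 21, 24}, so |H| = 10.

10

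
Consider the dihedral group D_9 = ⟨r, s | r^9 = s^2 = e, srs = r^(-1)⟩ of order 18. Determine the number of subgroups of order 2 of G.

|G| = 18 and 2 | 18, so subgroups of order 2 are possible by Lagrange.
The subgroups of order 2 are: {e, r^2s}; {e, r^3s}; {e, r^4s}; {e, r^5s}; … (9 in all).
So G has 9 subgroups of order 2.

9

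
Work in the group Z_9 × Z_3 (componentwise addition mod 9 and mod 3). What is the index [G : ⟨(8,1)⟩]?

3

|⟨(8,1)⟩| = 9 and |G| = 27.
By Lagrange, [G : H] = |G|/|H| = 27/9 = 3.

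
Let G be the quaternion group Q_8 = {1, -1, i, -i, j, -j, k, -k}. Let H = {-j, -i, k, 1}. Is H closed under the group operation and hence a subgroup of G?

-i ∈ H but its inverse i ∉ H, so H is not a subgroup.

No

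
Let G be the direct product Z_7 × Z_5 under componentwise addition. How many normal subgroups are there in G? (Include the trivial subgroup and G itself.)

4

G is abelian, so every subgroup is normal.
G has 4 subgroups in total, hence 4 normal subgroups.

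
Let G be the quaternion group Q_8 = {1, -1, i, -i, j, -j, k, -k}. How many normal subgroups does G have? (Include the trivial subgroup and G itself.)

6

G has 6 subgroups. Checking conjugation-invariance by order — order 1: 1/1 normal; order 2: 1/1 normal; order 4: 3/3 normal; order 8: 1/1 normal.
Total normal subgroups: 6.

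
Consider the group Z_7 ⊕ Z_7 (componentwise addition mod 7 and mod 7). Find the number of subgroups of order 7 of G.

|G| = 49 and 7 | 49, so subgroups of order 7 are possible by Lagrange.
The subgroups of order 7 are: {(0,0), (0,1), (0,2), (0,3), (0,4), (0,5), (0,6)}; {(0,0), (1,0), (2,0), (3,0), (4,0), (5,0), (6,0)}; {(0,0), (1,1), (2,2), (3,3), (4,4), (5,5), (6,6)}; {(0,0), (1,2), (2,4), (3,6), (4,1), (5,3), (6,5)}; … (8 in all).
So G has 8 subgroups of order 7.

8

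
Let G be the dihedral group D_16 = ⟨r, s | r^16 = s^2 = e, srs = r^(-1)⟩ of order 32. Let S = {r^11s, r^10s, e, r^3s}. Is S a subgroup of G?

No

Closure fails: r^11s · r^3s = r^8 ∉ S. So S is not a subgroup.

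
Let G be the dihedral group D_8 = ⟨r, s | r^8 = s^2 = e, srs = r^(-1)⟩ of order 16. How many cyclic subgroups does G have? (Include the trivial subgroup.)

Group the elements of G by the cyclic subgroup they generate; each cyclic subgroup of order d accounts for φ(d) elements.
Cyclic subgroups by order — order 1: 1; order 2: 9; order 4: 1; order 8: 1.
Total: 12.

12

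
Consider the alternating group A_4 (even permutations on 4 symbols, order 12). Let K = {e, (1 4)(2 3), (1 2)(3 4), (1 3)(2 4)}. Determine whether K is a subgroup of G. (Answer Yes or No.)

Yes

|K| = 4 divides |G| = 12, consistent with Lagrange.
K contains the identity, every element's inverse is in K, and K is closed under ∘: it is a subgroup.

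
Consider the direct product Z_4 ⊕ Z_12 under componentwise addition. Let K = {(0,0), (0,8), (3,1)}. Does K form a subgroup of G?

(3,1) ∈ K but its inverse (1,11) ∉ K, so K is not a subgroup.

No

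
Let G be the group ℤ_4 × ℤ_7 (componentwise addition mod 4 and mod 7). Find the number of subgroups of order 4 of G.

|G| = 28 and 4 | 28, so subgroups of order 4 are possible by Lagrange.
The subgroups of order 4 are: {(0,0), (1,0), (2,0), (3,0)}.
So G has 1 subgroup of order 4.

1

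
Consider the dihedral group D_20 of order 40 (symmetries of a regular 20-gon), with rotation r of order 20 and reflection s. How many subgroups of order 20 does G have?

|G| = 40 and 20 | 40, so subgroups of order 20 are possible by Lagrange.
The subgroups of order 20 are: {e, r, r^2, r^3, r^4, r^5, r^6, r^7, r^8, r^9, r^10, r^11, r^12, r^13, r^14, r^15, r^16, r^17, r^18, r^19}; {e, r^2, r^4, r^6, r^8, r^10, r^12, r^14, r^16, r^18, s, r^2s, r^4s, r^6s, r^8s, r^10s, r^12s, r^14s, r^16s, r^18s}; {e, r^2, r^4, r^6, r^8, r^10, r^12, r^14, r^16, r^18, rs, r^3s, r^5s, r^7s, r^9s, r^11s, r^13s, r^15s, r^17s, r^19s}.
So G has 3 subgroups of order 20.

3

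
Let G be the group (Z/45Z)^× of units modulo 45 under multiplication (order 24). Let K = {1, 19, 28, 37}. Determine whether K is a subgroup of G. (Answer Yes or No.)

|K| = 4 divides |G| = 24, consistent with Lagrange.
K contains the identity, every element's inverse is in K, and K is closed under ·: it is a subgroup.
In fact K = ⟨28⟩.

Yes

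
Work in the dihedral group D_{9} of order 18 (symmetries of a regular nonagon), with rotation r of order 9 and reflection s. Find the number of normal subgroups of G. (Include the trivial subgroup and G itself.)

4

G has 16 subgroups. Checking conjugation-invariance by order — order 1: 1/1 normal; order 2: 0/9 normal; order 3: 1/1 normal; order 6: 0/3 normal; order 9: 1/1 normal; order 18: 1/1 normal.
Total normal subgroups: 4.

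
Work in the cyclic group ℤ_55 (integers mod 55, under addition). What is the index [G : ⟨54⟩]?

1

|⟨54⟩| = 55 and |G| = 55.
By Lagrange, [G : H] = |G|/|H| = 55/55 = 1.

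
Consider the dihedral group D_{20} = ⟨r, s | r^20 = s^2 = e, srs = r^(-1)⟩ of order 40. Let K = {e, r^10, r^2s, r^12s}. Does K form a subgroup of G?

|K| = 4 divides |G| = 40, consistent with Lagrange.
K contains the identity, every element's inverse is in K, and K is closed under ·: it is a subgroup.

Yes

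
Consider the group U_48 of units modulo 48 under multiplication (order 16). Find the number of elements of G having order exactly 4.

8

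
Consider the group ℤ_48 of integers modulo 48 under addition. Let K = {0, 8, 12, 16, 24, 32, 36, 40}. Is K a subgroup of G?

No

Closure fails: 32 + 36 = 20 ∉ K. So K is not a subgroup.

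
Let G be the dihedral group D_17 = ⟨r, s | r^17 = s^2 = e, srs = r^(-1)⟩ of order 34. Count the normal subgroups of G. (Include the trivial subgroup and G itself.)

3

G has 20 subgroups. Checking conjugation-invariance by order — order 1: 1/1 normal; order 2: 0/17 normal; order 17: 1/1 normal; order 34: 1/1 normal.
Total normal subgroups: 3.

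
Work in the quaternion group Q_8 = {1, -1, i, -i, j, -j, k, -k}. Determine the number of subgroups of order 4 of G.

3

|G| = 8 and 4 | 8, so subgroups of order 4 are possible by Lagrange.
The subgroups of order 4 are: {1, -1, i, -i}; {1, -1, j, -j}; {1, -1, k, -k}.
So G has 3 subgroups of order 4.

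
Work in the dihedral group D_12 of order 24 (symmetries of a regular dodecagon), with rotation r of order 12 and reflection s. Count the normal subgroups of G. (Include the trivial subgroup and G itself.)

9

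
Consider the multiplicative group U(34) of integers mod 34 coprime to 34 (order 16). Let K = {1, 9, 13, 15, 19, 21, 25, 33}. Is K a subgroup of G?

|K| = 8 divides |G| = 16, consistent with Lagrange.
K contains the identity, every element's inverse is in K, and K is closed under ·: it is a subgroup.
In fact K = ⟨9⟩.

Yes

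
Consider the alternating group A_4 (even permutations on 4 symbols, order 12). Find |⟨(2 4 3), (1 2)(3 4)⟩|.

|⟨(2 4 3)⟩| = 3 and |⟨(1 2)(3 4)⟩| = 2, so |H| is a multiple of lcm(3, 2) = 6 and divides |G| = 12.
Closing {(2 4 3), (1 2)(3 4)} under the group operation gives all of G, so |H| = 12.

12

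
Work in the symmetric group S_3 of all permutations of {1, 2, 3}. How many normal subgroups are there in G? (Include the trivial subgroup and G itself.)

3

G has 6 subgroups. Checking conjugation-invariance by order — order 1: 1/1 normal; order 2: 0/3 normal; order 3: 1/1 normal; order 6: 1/1 normal.
Total normal subgroups: 3.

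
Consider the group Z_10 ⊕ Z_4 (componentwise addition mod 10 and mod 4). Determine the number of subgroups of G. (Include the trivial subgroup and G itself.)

16

|G| = 40, so by Lagrange every subgroup order divides 40. Divisors: 1, 2, 4, 5, 8, 10, 20, 40.
Subgroups by order — order 1: 1; order 2: 3; order 4: 3; order 5: 1; order 8: 1; order 10: 3; order 20: 3; order 40: 1.
Total: 1 + 3 + 3 + 1 + 1 + 3 + 3 + 1 = 16.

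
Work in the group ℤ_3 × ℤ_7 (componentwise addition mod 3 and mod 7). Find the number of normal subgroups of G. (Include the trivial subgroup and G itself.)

4

G is abelian, so every subgroup is normal.
G has 4 subgroups in total, hence 4 normal subgroups.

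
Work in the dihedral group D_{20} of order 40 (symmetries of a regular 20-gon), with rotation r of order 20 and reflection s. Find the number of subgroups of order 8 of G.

|G| = 40 and 8 | 40, so subgroups of order 8 are possible by Lagrange.
The subgroups of order 8 are: {e, r^5, r^10, r^15, s, r^5s, r^10s, r^15s}; {e, r^5, r^10, r^15, rs, r^6s, r^11s, r^16s}; {e, r^5, r^10, r^15, r^2s, r^7s, r^12s, r^17s}; {e, r^5, r^10, r^15, r^3s, r^8s, r^13s, r^18s}; … (5 in all).
So G has 5 subgroups of order 8.

5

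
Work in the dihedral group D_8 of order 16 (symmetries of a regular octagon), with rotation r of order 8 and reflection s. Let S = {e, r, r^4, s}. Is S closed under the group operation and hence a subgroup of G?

r ∈ S but its inverse r^7 ∉ S, so S is not a subgroup.

No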